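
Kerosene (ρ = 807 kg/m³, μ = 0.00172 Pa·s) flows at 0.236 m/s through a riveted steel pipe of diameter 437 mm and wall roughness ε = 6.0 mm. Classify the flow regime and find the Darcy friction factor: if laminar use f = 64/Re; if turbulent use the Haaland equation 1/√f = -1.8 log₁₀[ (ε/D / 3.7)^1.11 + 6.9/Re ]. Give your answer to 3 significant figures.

Re = ρVD/μ = 807·0.236·0.437/0.00172 = 4.839e+04.
Re > 4000 → turbulent. ε/D = 0.006/0.437 = 0.0137; Haaland: 1/√f = -1.8 log₁₀[0.002 + 0.000143] = 4.802, so f = 0.04336.

f ≈ 0.0434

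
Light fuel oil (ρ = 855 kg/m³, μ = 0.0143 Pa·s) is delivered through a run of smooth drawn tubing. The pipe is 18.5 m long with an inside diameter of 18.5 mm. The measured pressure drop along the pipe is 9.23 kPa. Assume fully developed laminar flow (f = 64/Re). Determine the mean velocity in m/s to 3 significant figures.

V ≈ 0.373 m/s

For laminar flow, f = 64/Re with Re = ρVD/μ, so Darcy-Weisbach reduces to ΔP = 32μLV/D². Solving for V: V = ΔP·D²/(32μL) = 9230·(0.0185)²/(32·0.0143·18.5) = 0.3732 m/s.
Check: Re = ρVD/μ = 855·0.3732·0.0185/0.0143 = 412.8 < 2300, so the laminar assumption holds.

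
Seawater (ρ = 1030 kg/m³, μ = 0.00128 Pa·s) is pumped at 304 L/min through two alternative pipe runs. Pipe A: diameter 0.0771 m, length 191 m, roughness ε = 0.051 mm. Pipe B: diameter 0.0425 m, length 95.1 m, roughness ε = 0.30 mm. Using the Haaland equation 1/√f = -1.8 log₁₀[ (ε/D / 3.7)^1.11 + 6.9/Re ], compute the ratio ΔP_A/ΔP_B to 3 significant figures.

Pipe A: V = Q/A = 0.005067/0.004669 = 1.085 m/s; Re = 6.733e+04; ε/D = 0.000661; Haaland → f = 0.02177; ΔP_A = f(L/D)(ρV²/2) = 3.271e+04 Pa.
Pipe B: V = Q/A = 0.005067/0.001419 = 3.572 m/s; Re = 1.221e+05; ε/D = 0.00706; Haaland → f = 0.03444; ΔP_B = f(L/D)(ρV²/2) = 5.062e+05 Pa.
ΔP_A/ΔP_B = 3.271e+04/5.062e+05 = 0.0646.

ΔP_A/ΔP_B ≈ 0.0646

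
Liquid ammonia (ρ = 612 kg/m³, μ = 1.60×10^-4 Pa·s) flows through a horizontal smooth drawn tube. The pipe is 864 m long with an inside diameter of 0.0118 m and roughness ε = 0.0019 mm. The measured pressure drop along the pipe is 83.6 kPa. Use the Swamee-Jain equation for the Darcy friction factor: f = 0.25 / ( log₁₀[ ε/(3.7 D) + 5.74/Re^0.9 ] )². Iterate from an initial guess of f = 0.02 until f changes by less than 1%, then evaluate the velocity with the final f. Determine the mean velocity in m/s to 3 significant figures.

V ≈ 0.369 m/s

Rearranging Darcy-Weisbach: V = √(2·ΔP·D/(f·L·ρ)). With ε/D = 1.9e-06/0.0118 = 0.000161, iterate starting from f = 0.02:
  f = 0.02 → V = √(2·8.36e+04·0.0118/(0.02·864·612)) = 0.4319 m/s; Re = ρVD/μ = 1.95e+04; f → 0.02637
  f = 0.02637 → V = 0.3761 m/s; Re = 1.698e+04; f → 0.02728
  f = 0.02728 → V = 0.3698 m/s; Re = 1.669e+04; f → 0.02739
Converged (Δf/f < 1%). With the final f = 0.02739: V = √(2·8.36e+04·0.0118/(0.02739·864·612)) = 0.3691 m/s.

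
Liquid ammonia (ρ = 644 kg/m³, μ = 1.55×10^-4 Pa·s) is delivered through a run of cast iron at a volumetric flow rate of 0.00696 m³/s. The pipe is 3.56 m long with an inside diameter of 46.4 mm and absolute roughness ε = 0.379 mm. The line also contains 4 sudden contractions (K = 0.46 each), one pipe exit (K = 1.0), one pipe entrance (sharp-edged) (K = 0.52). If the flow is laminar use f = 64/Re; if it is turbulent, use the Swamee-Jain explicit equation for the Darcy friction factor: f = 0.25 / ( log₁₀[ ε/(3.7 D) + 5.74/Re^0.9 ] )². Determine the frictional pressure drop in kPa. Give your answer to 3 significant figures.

ΔP ≈ 33.2 kPa

Cross-sectional area A = πD²/4 = π(0.0464)²/4 = 0.001691 m²; mean velocity V = Q/A = 0.00696/0.001691 = 4.116 m/s.
Reynolds number Re = ρVD/μ = 644 · 4.116 · 0.0464 / 0.000155 = 7.935e+05.
Re > 4000 → turbulent. Relative roughness ε/D = 0.000379/0.0464 = 0.00817. Swamee-Jain: f = 0.25/(log₁₀[0.00817/3.7 + 5.74/7.935e+05^0.9])² = 0.25/(log₁₀[0.00221 + 2.81e-05])² = 0.25/(-2.651)² = 0.03558.
Total minor-loss coefficient ΣK = 4·0.46 + 1·1 + 1·0.52 = 3.36.
ΔP = [f·L/D + ΣK]·(ρV²/2) = [0.03558·3.56/0.0464 + 3.36]·(644·4.116²/2) = [2.73 + 3.36]·5455 = 3.322e+04 Pa.
ΔP = 3.322e+04 Pa = 33.2 kPa.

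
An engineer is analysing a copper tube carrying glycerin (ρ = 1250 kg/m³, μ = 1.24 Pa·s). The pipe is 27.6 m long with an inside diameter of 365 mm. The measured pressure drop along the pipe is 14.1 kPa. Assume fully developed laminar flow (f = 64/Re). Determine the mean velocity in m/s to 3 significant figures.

For laminar flow, f = 64/Re with Re = ρVD/μ, so Darcy-Weisbach reduces to ΔP = 32μLV/D². Solving for V: V = ΔP·D²/(32μL) = 1.41e+04·(0.365)²/(32·1.24·27.6) = 1.715 m/s.
Check: Re = ρVD/μ = 1250·1.715·0.365/1.24 = 631.1 < 2300, so the laminar assumption holds.

V ≈ 1.72 m/s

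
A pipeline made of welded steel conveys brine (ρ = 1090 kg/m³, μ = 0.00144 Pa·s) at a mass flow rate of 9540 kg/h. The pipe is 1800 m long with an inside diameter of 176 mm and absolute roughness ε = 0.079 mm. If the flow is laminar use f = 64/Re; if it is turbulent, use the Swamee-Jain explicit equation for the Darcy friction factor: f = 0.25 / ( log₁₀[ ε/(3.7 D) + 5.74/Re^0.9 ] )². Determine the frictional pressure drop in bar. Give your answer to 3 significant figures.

ṁ = 9540 kg/h = 9540/3600 = 2.65 kg/s.
A = πD²/4 = π(0.176)²/4 = 0.02433 m²; mean velocity V = ṁ/(ρA) = 2.65/(1090 · 0.02433) = 0.09993 m/s.
Reynolds number Re = ρVD/μ = 1090 · 0.09993 · 0.176 / 0.00144 = 1.331e+04.
Re > 4000 → turbulent. Relative roughness ε/D = 7.9e-05/0.176 = 0.000449. Swamee-Jain: f = 0.25/(log₁₀[0.000449/3.7 + 5.74/1.331e+04^0.9])² = 0.25/(log₁₀[0.000121 + 0.00111])² = 0.25/(-2.908)² = 0.02956.
Darcy-Weisbach: ΔP = f(L/D)(ρV²/2) = 0.02956·(1800/0.176)·(1090·0.09993²/2) = 0.02956·1.023e+04·5.443 = 1645 Pa.
ΔP = 1645 Pa = 0.0165 bar.

ΔP ≈ 0.0165 bar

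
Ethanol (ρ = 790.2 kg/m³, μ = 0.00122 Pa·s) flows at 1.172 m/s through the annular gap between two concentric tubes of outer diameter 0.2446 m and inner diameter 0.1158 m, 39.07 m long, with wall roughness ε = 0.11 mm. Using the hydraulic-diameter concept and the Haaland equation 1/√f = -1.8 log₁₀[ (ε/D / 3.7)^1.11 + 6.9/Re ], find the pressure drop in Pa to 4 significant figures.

Hydraulic diameter D_h = 4A/P = D_o - D_i = 0.2446 - 0.1158 = 0.1288 m.
Re = ρVD_h/μ = 790.2·1.172·0.1288/0.00122 = 9.777e+04.
ε/D_h = 0.00011/0.1288 = 0.000854; Haaland gives 1/√f = -1.8 log₁₀[9.19e-05+7.06e-05] = 6.821, so f = 0.0215.
ΔP = f(L/D_h)(ρV²/2) = 0.0215·39.07/0.1288·542.7 = 3539 Pa.

ΔP ≈ 3539 Pa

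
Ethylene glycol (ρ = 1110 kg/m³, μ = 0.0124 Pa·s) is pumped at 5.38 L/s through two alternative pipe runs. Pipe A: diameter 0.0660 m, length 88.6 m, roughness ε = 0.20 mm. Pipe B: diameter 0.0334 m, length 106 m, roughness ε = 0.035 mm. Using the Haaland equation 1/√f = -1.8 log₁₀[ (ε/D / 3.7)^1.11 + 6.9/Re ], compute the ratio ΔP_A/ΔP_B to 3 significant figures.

ΔP_A/ΔP_B ≈ 0.0349

Pipe A: V = Q/A = 0.00538/0.003421 = 1.573 m/s; Re = 9291; ε/D = 0.00303; Haaland → f = 0.03542; ΔP_A = f(L/D)(ρV²/2) = 6.526e+04 Pa.
Pipe B: V = Q/A = 0.00538/0.0008762 = 6.14 m/s; Re = 1.836e+04; ε/D = 0.00105; Haaland → f = 0.02819; ΔP_B = f(L/D)(ρV²/2) = 1.872e+06 Pa.
ΔP_A/ΔP_B = 6.526e+04/1.872e+06 = 0.0349.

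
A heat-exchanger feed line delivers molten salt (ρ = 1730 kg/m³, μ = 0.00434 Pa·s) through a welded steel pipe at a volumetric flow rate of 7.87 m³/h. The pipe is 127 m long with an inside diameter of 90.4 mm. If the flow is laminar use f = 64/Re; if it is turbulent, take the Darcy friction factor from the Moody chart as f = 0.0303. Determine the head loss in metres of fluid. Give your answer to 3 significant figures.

Q = 7.87 m³/h = 7.87/3600 = 0.002186 m³/s.
Cross-sectional area A = πD²/4 = π(0.0904)²/4 = 0.006418 m²; mean velocity V = Q/A = 0.002186/0.006418 = 0.3406 m/s.
Reynolds number Re = ρVD/μ = 1730 · 0.3406 · 0.0904 / 0.00434 = 1.227e+04.
Re > 4000 → turbulent; use the Moody-chart value f = 0.0303.
Darcy-Weisbach: ΔP = f(L/D)(ρV²/2) = 0.0303·(127/0.0904)·(1730·0.3406²/2) = 0.0303·1405·100.3 = 4272 Pa.
Head loss h_f = ΔP/(ρg) = 4272/(1730·9.81) = 0.252 m.

h_f ≈ 0.252 m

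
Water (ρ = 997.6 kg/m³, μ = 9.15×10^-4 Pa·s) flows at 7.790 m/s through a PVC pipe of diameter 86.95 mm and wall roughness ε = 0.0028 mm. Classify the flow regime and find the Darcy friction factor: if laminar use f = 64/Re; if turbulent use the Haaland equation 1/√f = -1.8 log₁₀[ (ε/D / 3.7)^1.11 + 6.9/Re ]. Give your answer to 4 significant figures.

Re = ρVD/μ = 997.6·7.79·0.08695/0.000915 = 7.385e+05.
Re > 4000 → turbulent. ε/D = 2.8e-06/0.08695 = 3.22e-05; Haaland: 1/√f = -1.8 log₁₀[2.42e-06 + 9.34e-06] = 8.873, so f = 0.0127.

f ≈ 0.01270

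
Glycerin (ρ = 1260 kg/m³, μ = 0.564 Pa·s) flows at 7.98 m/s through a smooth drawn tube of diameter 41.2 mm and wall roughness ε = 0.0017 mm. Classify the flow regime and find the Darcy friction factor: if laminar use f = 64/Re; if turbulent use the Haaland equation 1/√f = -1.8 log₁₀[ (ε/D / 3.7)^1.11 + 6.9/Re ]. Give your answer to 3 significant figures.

Re = ρVD/μ = 1260·7.98·0.0412/0.564 = 734.5.
Re < 2300 → laminar, so f = 64/Re = 0.08713 (roughness is irrelevant in laminar flow).

f ≈ 0.0871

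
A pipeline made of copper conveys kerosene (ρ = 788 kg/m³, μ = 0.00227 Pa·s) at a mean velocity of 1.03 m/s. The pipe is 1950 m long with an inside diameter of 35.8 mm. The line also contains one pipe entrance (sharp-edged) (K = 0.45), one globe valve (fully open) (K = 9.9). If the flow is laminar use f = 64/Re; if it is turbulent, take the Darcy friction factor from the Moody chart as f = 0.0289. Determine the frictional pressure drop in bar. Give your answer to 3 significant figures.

Reynolds number Re = ρVD/μ = 788 · 1.03 · 0.0358 / 0.00227 = 1.28e+04.
Re > 4000 → turbulent; use the Moody-chart value f = 0.0289.
Total minor-loss coefficient ΣK = 1·0.45 + 1·9.9 = 10.3.
ΔP = [f·L/D + ΣK]·(ρV²/2) = [0.0289·1950/0.0358 + 10.3]·(788·1.03²/2) = [1574 + 10.3]·418 = 6.623e+05 Pa.
ΔP = 6.623e+05 Pa = 6.62 bar.

ΔP ≈ 6.62 bar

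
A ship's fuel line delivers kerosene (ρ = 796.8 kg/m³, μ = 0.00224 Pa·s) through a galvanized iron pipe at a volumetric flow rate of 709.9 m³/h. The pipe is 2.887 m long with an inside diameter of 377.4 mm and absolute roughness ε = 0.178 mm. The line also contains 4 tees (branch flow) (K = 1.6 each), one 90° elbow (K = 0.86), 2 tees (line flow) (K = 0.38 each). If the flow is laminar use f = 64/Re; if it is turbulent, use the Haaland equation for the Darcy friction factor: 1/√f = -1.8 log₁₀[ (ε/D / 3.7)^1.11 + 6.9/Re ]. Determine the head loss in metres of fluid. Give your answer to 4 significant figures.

h_f ≈ 1.292 m

Q = 709.9 m³/h = 709.9/3600 = 0.1972 m³/s.
Cross-sectional area A = πD²/4 = π(0.3774)²/4 = 0.1119 m²; mean velocity V = Q/A = 0.1972/0.1119 = 1.763 m/s.
Reynolds number Re = ρVD/μ = 796.8 · 1.763 · 0.3774 / 0.00224 = 2.366e+05.
Re > 4000 → turbulent. Relative roughness ε/D = 0.000178/0.3774 = 0.000472. Haaland: 1/√f = -1.8 log₁₀[(0.000472/3.7)^1.11 + 6.9/2.366e+05] = -1.8 log₁₀[4.75e-05 + 2.92e-05] = 7.407, so f = 0.01822.
Total minor-loss coefficient ΣK = 4·1.6 + 1·0.86 + 2·0.38 = 8.02.
ΔP = [f·L/D + ΣK]·(ρV²/2) = [0.01822·2.887/0.3774 + 8.02]·(796.8·1.763²/2) = [0.1394 + 8.02]·1238 = 1.01e+04 Pa.
Head loss h_f = ΔP/(ρg) = 1.01e+04/(796.8·9.81) = 1.292 m.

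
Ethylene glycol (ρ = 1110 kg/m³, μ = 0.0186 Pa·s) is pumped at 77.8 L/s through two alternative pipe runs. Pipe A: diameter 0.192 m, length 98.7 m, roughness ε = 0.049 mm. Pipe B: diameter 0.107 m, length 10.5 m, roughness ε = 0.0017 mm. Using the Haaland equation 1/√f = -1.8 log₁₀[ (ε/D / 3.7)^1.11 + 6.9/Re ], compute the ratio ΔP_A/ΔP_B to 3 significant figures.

Pipe A: V = Q/A = 0.0778/0.02895 = 2.687 m/s; Re = 3.079e+04; ε/D = 0.000255; Haaland → f = 0.02375; ΔP_A = f(L/D)(ρV²/2) = 4.892e+04 Pa.
Pipe B: V = Q/A = 0.0778/0.008992 = 8.652 m/s; Re = 5.525e+04; ε/D = 1.59e-05; Haaland → f = 0.0203; ΔP_B = f(L/D)(ρV²/2) = 8.275e+04 Pa.
ΔP_A/ΔP_B = 4.892e+04/8.275e+04 = 0.591.

ΔP_A/ΔP_B ≈ 0.591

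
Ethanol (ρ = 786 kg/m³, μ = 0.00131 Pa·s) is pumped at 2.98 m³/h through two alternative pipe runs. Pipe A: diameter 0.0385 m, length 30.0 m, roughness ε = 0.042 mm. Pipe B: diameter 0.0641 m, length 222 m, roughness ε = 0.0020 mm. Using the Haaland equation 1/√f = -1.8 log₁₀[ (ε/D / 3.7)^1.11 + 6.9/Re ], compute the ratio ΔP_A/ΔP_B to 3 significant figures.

ΔP_A/ΔP_B ≈ 1.61

Pipe A: V = Q/A = 0.0008278/0.001164 = 0.7111 m/s; Re = 1.643e+04; ε/D = 0.00109; Haaland → f = 0.02892; ΔP_A = f(L/D)(ρV²/2) = 4477 Pa.
Pipe B: V = Q/A = 0.0008278/0.003227 = 0.2565 m/s; Re = 9865; ε/D = 3.12e-05; Haaland → f = 0.03103; ΔP_B = f(L/D)(ρV²/2) = 2779 Pa.
ΔP_A/ΔP_B = 4477/2779 = 1.61.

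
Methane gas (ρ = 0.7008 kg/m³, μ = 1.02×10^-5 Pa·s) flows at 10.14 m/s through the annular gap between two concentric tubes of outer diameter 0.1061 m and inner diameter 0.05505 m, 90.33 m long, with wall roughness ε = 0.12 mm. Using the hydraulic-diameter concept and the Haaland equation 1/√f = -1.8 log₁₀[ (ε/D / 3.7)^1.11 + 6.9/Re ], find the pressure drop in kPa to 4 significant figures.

Hydraulic diameter D_h = 4A/P = D_o - D_i = 0.1061 - 0.05505 = 0.05105 m.
Re = ρVD_h/μ = 0.7008·10.14·0.05105/1.02e-05 = 3.557e+04.
ε/D_h = 0.00012/0.05105 = 0.00235; Haaland gives 1/√f = -1.8 log₁₀[0.000283+0.000194] = 5.979, so f = 0.02797.
ΔP = f(L/D_h)(ρV²/2) = 0.02797·90.33/0.05105·36.03 = 1783 Pa.
ΔP = 1.783 kPa.

ΔP ≈ 1.783 kPa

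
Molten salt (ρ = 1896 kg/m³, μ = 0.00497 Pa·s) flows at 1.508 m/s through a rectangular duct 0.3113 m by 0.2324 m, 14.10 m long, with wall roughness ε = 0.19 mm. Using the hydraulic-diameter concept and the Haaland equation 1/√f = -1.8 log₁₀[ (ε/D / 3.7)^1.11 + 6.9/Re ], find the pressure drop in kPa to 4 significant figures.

Hydraulic diameter D_h = 4A/P = 4·(0.3113·0.2324)/(2·(0.3113+0.2324)) = 0.2894/1.087 = 0.2661 m.
Re = ρVD_h/μ = 1896·1.508·0.2661/0.00497 = 1.531e+05.
ε/D_h = 0.00019/0.2661 = 0.000714; Haaland gives 1/√f = -1.8 log₁₀[7.53e-05+4.51e-05] = 7.055, so f = 0.02009.
ΔP = f(L/D_h)(ρV²/2) = 0.02009·14.1/0.2661·2156 = 2295 Pa.
ΔP = 2.295 kPa.

ΔP ≈ 2.295 kPa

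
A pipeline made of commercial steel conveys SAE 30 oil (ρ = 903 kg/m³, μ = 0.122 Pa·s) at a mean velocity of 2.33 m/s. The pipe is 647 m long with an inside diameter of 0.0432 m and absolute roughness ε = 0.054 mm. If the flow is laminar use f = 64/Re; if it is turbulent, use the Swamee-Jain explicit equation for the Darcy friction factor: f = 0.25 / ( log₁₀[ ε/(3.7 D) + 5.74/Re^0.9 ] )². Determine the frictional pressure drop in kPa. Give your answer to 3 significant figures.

ΔP ≈ 3150 kPa

Reynolds number Re = ρVD/μ = 903 · 2.33 · 0.0432 / 0.122 = 745.
Re < 2300 → laminar flow, so f = 64/Re = 64/745 = 0.0859 (the turbulent correlation is not needed).
Darcy-Weisbach: ΔP = f(L/D)(ρV²/2) = 0.0859·(647/0.0432)·(903·2.33²/2) = 0.0859·1.498e+04·2451 = 3.154e+06 Pa.
ΔP = 3.154e+06 Pa = 3150 kPa.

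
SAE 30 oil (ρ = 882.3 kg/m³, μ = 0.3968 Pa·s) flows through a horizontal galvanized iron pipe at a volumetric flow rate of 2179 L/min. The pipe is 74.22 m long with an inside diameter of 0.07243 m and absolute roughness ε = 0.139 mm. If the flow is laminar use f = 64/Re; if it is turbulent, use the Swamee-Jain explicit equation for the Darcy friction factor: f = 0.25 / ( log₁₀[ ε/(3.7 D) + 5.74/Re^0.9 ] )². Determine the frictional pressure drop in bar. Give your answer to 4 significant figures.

Q = 2179 L/min = 2179/60000 = 0.03632 m³/s.
Cross-sectional area A = πD²/4 = π(0.07243)²/4 = 0.00412 m²; mean velocity V = Q/A = 0.03632/0.00412 = 8.814 m/s.
Reynolds number Re = ρVD/μ = 882.3 · 8.814 · 0.07243 / 0.397 = 1420.
Re < 2300 → laminar flow, so f = 64/Re = 64/1420 = 0.04509 (the turbulent correlation is not needed).
Darcy-Weisbach: ΔP = f(L/D)(ρV²/2) = 0.04509·(74.22/0.07243)·(882.3·8.814²/2) = 0.04509·1025·3.427e+04 = 1.583e+06 Pa.
ΔP = 1.583e+06 Pa = 15.83 bar.

ΔP ≈ 15.83 bar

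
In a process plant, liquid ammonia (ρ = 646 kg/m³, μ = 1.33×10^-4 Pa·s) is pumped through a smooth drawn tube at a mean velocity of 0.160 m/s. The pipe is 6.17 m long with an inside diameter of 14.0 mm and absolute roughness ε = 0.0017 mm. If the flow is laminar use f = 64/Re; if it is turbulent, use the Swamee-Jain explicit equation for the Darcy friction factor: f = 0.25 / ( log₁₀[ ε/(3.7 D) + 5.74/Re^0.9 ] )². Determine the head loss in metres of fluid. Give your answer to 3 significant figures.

Reynolds number Re = ρVD/μ = 646 · 0.16 · 0.014 / 0.000133 = 1.088e+04.
Re > 4000 → turbulent. Relative roughness ε/D = 1.7e-06/0.014 = 0.000121. Swamee-Jain: f = 0.25/(log₁₀[0.000121/3.7 + 5.74/1.088e+04^0.9])² = 0.25/(log₁₀[3.28e-05 + 0.00134])² = 0.25/(-2.864)² = 0.03049.
Darcy-Weisbach: ΔP = f(L/D)(ρV²/2) = 0.03049·(6.17/0.014)·(646·0.16²/2) = 0.03049·440.7·8.269 = 111.1 Pa.
Head loss h_f = ΔP/(ρg) = 111.1/(646·9.81) = 0.0175 m.

h_f ≈ 0.0175 m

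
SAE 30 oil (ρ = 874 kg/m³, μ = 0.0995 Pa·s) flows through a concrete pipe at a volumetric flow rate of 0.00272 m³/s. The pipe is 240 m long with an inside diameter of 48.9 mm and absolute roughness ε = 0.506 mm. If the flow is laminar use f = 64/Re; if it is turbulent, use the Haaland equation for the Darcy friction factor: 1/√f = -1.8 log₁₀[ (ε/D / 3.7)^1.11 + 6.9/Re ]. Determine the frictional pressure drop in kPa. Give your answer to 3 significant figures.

Cross-sectional area A = πD²/4 = π(0.0489)²/4 = 0.001878 m²; mean velocity V = Q/A = 0.00272/0.001878 = 1.448 m/s.
Reynolds number Re = ρVD/μ = 874 · 1.448 · 0.0489 / 0.0995 = 622.1.
Re < 2300 → laminar flow, so f = 64/Re = 64/622.1 = 0.1029 (the turbulent correlation is not needed).
Darcy-Weisbach: ΔP = f(L/D)(ρV²/2) = 0.1029·(240/0.0489)·(874·1.448²/2) = 0.1029·4908·916.7 = 4.628e+05 Pa.
ΔP = 4.628e+05 Pa = 463 kPa.

ΔP ≈ 463 kPa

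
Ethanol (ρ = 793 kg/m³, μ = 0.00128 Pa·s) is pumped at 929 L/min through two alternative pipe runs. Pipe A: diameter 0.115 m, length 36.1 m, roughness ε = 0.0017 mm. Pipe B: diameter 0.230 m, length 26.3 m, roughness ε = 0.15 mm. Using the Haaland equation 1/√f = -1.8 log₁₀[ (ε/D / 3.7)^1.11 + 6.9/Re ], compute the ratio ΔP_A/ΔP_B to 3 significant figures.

Pipe A: V = Q/A = 0.01548/0.01039 = 1.491 m/s; Re = 1.062e+05; ε/D = 1.48e-05; Haaland → f = 0.01766; ΔP_A = f(L/D)(ρV²/2) = 4884 Pa.
Pipe B: V = Q/A = 0.01548/0.04155 = 0.3727 m/s; Re = 5.31e+04; ε/D = 0.000652; Haaland → f = 0.02251; ΔP_B = f(L/D)(ρV²/2) = 141.7 Pa.
ΔP_A/ΔP_B = 4884/141.7 = 34.5.

ΔP_A/ΔP_B ≈ 34.5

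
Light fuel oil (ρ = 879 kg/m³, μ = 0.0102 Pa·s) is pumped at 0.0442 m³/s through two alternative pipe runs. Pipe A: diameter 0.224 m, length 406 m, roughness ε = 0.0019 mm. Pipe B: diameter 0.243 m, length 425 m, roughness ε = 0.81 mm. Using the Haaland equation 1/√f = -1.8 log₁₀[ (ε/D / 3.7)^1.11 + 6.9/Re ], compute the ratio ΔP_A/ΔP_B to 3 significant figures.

Pipe A: V = Q/A = 0.0442/0.03941 = 1.122 m/s; Re = 2.165e+04; ε/D = 8.48e-06; Haaland → f = 0.02525; ΔP_A = f(L/D)(ρV²/2) = 2.531e+04 Pa.
Pipe B: V = Q/A = 0.0442/0.04638 = 0.9531 m/s; Re = 1.996e+04; ε/D = 0.00333; Haaland → f = 0.03175; ΔP_B = f(L/D)(ρV²/2) = 2.217e+04 Pa.
ΔP_A/ΔP_B = 2.531e+04/2.217e+04 = 1.14.

ΔP_A/ΔP_B ≈ 1.14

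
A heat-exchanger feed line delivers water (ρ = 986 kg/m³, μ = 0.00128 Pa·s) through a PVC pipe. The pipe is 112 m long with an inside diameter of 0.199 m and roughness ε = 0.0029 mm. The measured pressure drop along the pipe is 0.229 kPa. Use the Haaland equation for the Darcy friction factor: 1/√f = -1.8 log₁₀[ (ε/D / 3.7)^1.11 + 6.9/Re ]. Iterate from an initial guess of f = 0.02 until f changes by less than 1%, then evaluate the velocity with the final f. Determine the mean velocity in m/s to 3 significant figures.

Rearranging Darcy-Weisbach: V = √(2·ΔP·D/(f·L·ρ)). With ε/D = 2.9e-06/0.199 = 1.46e-05, iterate starting from f = 0.02:
  f = 0.02 → V = √(2·229·0.199/(0.02·112·986)) = 0.2031 m/s; Re = ρVD/μ = 3.114e+04; f → 0.02314
  f = 0.02314 → V = 0.1889 m/s; Re = 2.895e+04; f → 0.02354
  f = 0.02354 → V = 0.1872 m/s; Re = 2.87e+04; f → 0.02359
Converged (Δf/f < 1%). With the final f = 0.02359: V = √(2·229·0.199/(0.02359·112·986)) = 0.1871 m/s.

V ≈ 0.187 m/s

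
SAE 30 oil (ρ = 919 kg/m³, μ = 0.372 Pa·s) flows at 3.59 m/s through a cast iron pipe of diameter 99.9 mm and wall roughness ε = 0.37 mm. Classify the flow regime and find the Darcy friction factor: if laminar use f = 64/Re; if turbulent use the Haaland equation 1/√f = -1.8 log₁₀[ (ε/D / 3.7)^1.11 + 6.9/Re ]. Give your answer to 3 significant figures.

Re = ρVD/μ = 919·3.59·0.0999/0.372 = 886.
Re < 2300 → laminar, so f = 64/Re = 0.07223 (roughness is irrelevant in laminar flow).

f ≈ 0.0722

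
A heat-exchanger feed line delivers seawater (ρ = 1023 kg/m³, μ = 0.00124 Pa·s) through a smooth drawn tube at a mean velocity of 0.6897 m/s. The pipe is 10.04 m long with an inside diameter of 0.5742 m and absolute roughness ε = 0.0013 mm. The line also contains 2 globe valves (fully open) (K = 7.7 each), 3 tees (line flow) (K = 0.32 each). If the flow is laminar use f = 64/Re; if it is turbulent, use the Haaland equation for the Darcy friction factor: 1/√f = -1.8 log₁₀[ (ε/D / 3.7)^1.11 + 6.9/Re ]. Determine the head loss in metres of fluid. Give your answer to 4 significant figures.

h_f ≈ 0.4026 m

Reynolds number Re = ρVD/μ = 1023 · 0.6897 · 0.5742 / 0.00124 = 3.267e+05.
Re > 4000 → turbulent. Relative roughness ε/D = 1.3e-06/0.5742 = 2.26e-06. Haaland: 1/√f = -1.8 log₁₀[(2.26e-06/3.7)^1.11 + 6.9/3.267e+05] = -1.8 log₁₀[1.27e-07 + 2.11e-05] = 8.411, so f = 0.01414.
Total minor-loss coefficient ΣK = 2·7.7 + 3·0.32 = 16.4.
ΔP = [f·L/D + ΣK]·(ρV²/2) = [0.01414·10.04/0.5742 + 16.4]·(1023·0.6897²/2) = [0.2472 + 16.4]·243.3 = 4041 Pa.
Head loss h_f = ΔP/(ρg) = 4041/(1023·9.81) = 0.4026 m.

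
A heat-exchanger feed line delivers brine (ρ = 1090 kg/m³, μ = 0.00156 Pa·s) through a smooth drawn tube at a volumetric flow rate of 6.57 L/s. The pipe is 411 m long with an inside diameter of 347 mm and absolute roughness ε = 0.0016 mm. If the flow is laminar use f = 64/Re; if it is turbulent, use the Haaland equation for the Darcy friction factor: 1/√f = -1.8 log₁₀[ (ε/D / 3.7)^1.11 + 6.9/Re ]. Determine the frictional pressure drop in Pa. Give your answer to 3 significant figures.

Q = 6.57 L/s = 6.57/1000 = 0.00657 m³/s.
Cross-sectional area A = πD²/4 = π(0.347)²/4 = 0.09457 m²; mean velocity V = Q/A = 0.00657/0.09457 = 0.06947 m/s.
Reynolds number Re = ρVD/μ = 1090 · 0.06947 · 0.347 / 0.00156 = 1.684e+04.
Re > 4000 → turbulent. Relative roughness ε/D = 1.6e-06/0.347 = 4.61e-06. Haaland: 1/√f = -1.8 log₁₀[(4.61e-06/3.7)^1.11 + 6.9/1.684e+04] = -1.8 log₁₀[2.79e-07 + 0.00041] = 6.097, so f = 0.0269.
Darcy-Weisbach: ΔP = f(L/D)(ρV²/2) = 0.0269·(411/0.347)·(1090·0.06947²/2) = 0.0269·1184·2.63 = 83.81 Pa.

ΔP ≈ 83.8 Pa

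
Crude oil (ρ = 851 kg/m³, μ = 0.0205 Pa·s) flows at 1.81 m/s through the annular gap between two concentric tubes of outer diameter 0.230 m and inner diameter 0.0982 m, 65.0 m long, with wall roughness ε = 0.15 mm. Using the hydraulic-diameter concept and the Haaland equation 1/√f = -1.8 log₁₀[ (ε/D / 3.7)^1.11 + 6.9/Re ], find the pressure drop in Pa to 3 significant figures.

ΔP ≈ 22300 Pa

Hydraulic diameter D_h = 4A/P = D_o - D_i = 0.23 - 0.0982 = 0.1318 m.
Re = ρVD_h/μ = 851·1.81·0.1318/0.0205 = 9903.
ε/D_h = 0.00015/0.1318 = 0.00114; Haaland gives 1/√f = -1.8 log₁₀[0.000126+0.000697] = 5.552, so f = 0.03244.
ΔP = f(L/D_h)(ρV²/2) = 0.03244·65/0.1318·1394 = 2.23e+04 Pa.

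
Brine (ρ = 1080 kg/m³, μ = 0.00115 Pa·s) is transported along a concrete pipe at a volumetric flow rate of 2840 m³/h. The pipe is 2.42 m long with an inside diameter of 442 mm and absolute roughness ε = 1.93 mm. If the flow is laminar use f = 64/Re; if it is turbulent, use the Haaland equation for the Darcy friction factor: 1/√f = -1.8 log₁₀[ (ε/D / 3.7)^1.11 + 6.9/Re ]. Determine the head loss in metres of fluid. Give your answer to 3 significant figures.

h_f ≈ 0.216 m

Q = 2840 m³/h = 2840/3600 = 0.7889 m³/s.
Cross-sectional area A = πD²/4 = π(0.442)²/4 = 0.1534 m²; mean velocity V = Q/A = 0.7889/0.1534 = 5.141 m/s.
Reynolds number Re = ρVD/μ = 1080 · 5.141 · 0.442 / 0.00115 = 2.134e+06.
Re > 4000 → turbulent. Relative roughness ε/D = 0.00193/0.442 = 0.00437. Haaland: 1/√f = -1.8 log₁₀[(0.00437/3.7)^1.11 + 6.9/2.134e+06] = -1.8 log₁₀[0.000562 + 3.23e-06] = 5.846, so f = 0.02926.
Darcy-Weisbach: ΔP = f(L/D)(ρV²/2) = 0.02926·(2.42/0.442)·(1080·5.141²/2) = 0.02926·5.475·1.427e+04 = 2287 Pa.
Head loss h_f = ΔP/(ρg) = 2287/(1080·9.81) = 0.216 m.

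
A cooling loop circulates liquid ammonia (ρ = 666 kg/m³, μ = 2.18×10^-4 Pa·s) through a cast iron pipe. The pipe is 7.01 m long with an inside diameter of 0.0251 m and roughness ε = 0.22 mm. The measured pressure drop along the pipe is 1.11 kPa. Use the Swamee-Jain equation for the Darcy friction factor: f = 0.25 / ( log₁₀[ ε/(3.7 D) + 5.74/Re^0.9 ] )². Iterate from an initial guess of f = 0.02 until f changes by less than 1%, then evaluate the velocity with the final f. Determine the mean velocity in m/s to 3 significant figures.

V ≈ 0.559 m/s

Rearranging Darcy-Weisbach: V = √(2·ΔP·D/(f·L·ρ)). With ε/D = 0.00022/0.0251 = 0.00876, iterate starting from f = 0.02:
  f = 0.02 → V = √(2·1110·0.0251/(0.02·7.01·666)) = 0.7725 m/s; Re = ρVD/μ = 5.924e+04; f → 0.0377
  f = 0.0377 → V = 0.5627 m/s; Re = 4.315e+04; f → 0.03815
  f = 0.03815 → V = 0.5593 m/s; Re = 4.289e+04; f → 0.03816
Converged (Δf/f < 1%). With the final f = 0.03816: V = √(2·1110·0.0251/(0.03816·7.01·666)) = 0.5592 m/s.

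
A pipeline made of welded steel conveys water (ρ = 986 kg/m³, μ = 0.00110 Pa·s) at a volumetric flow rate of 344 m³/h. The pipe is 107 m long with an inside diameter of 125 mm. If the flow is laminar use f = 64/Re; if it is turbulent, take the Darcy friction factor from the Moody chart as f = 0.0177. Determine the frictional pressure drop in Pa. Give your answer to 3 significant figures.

Q = 344 m³/h = 344/3600 = 0.09556 m³/s.
Cross-sectional area A = πD²/4 = π(0.125)²/4 = 0.01227 m²; mean velocity V = Q/A = 0.09556/0.01227 = 7.787 m/s.
Reynolds number Re = ρVD/μ = 986 · 7.787 · 0.125 / 0.0011 = 8.724e+05.
Re > 4000 → turbulent; use the Moody-chart value f = 0.0177.
Darcy-Weisbach: ΔP = f(L/D)(ρV²/2) = 0.0177·(107/0.125)·(986·7.787²/2) = 0.0177·856·2.989e+04 = 4.529e+05 Pa.

ΔP ≈ 453000 Pa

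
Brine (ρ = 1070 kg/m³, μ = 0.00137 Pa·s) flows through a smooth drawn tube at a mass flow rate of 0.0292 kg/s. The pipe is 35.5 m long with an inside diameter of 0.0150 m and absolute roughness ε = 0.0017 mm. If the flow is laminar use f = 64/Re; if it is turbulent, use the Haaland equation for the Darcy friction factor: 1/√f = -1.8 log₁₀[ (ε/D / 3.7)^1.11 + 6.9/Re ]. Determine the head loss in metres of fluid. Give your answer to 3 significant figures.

A = πD²/4 = π(0.015)²/4 = 0.0001767 m²; mean velocity V = ṁ/(ρA) = 0.0292/(1070 · 0.0001767) = 0.1544 m/s.
Reynolds number Re = ρVD/μ = 1070 · 0.1544 · 0.015 / 0.00137 = 1809.
Re < 2300 → laminar flow, so f = 64/Re = 64/1809 = 0.03538 (the turbulent correlation is not needed).
Darcy-Weisbach: ΔP = f(L/D)(ρV²/2) = 0.03538·(35.5/0.015)·(1070·0.1544²/2) = 0.03538·2367·12.76 = 1068 Pa.
Head loss h_f = ΔP/(ρg) = 1068/(1070·9.81) = 0.102 m.

h_f ≈ 0.102 m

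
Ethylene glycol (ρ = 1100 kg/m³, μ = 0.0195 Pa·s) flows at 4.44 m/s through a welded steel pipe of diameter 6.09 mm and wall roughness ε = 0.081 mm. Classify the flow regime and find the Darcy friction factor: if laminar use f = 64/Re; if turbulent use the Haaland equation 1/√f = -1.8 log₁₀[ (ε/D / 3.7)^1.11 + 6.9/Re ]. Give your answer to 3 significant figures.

f ≈ 0.0420

Re = ρVD/μ = 1100·4.44·0.00609/0.0195 = 1525.
Re < 2300 → laminar, so f = 64/Re = 0.04196 (roughness is irrelevant in laminar flow).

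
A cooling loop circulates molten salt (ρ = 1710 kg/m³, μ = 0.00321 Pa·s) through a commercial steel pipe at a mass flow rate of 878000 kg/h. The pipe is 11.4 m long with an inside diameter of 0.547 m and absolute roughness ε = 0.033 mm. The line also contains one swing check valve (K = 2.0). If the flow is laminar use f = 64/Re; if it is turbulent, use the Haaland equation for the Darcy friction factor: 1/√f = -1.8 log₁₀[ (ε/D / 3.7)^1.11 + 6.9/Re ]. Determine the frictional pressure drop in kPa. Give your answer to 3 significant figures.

ΔP ≈ 0.737 kPa

ṁ = 878000 kg/h = 878000/3600 = 243.9 kg/s.
A = πD²/4 = π(0.547)²/4 = 0.235 m²; mean velocity V = ṁ/(ρA) = 243.9/(1710 · 0.235) = 0.6069 m/s.
Reynolds number Re = ρVD/μ = 1710 · 0.6069 · 0.547 / 0.00321 = 1.769e+05.
Re > 4000 → turbulent. Relative roughness ε/D = 3.3e-05/0.547 = 6.03e-05. Haaland: 1/√f = -1.8 log₁₀[(6.03e-05/3.7)^1.11 + 6.9/1.769e+05] = -1.8 log₁₀[4.85e-06 + 3.9e-05] = 7.844, so f = 0.01625.
Total minor-loss coefficient ΣK = 1·2 = 2.
ΔP = [f·L/D + ΣK]·(ρV²/2) = [0.01625·11.4/0.547 + 2]·(1710·0.6069²/2) = [0.3387 + 2]·314.9 = 736.6 Pa.
ΔP = 736.6 Pa = 0.737 kPa.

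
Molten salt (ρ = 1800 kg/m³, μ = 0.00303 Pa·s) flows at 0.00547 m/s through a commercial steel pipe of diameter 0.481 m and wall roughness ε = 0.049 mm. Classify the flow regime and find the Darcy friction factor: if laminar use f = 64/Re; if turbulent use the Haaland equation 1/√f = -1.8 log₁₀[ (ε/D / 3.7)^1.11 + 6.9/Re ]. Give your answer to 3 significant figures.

Re = ρVD/μ = 1800·0.00547·0.481/0.00303 = 1563.
Re < 2300 → laminar, so f = 64/Re = 0.04095 (roughness is irrelevant in laminar flow).

f ≈ 0.0409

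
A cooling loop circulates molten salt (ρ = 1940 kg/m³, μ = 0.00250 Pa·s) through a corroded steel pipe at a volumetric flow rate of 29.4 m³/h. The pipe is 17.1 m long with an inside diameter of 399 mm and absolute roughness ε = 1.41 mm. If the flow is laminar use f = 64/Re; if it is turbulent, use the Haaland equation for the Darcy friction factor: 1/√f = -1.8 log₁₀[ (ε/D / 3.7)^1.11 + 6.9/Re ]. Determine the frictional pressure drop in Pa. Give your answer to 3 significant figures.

Q = 29.4 m³/h = 29.4/3600 = 0.008167 m³/s.
Cross-sectional area A = πD²/4 = π(0.399)²/4 = 0.125 m²; mean velocity V = Q/A = 0.008167/0.125 = 0.06531 m/s.
Reynolds number Re = ρVD/μ = 1940 · 0.06531 · 0.399 / 0.0025 = 2.022e+04.
Re > 4000 → turbulent. Relative roughness ε/D = 0.00141/0.399 = 0.00353. Haaland: 1/√f = -1.8 log₁₀[(0.00353/3.7)^1.11 + 6.9/2.022e+04] = -1.8 log₁₀[0.000444 + 0.000341] = 5.589, so f = 0.03202.
Darcy-Weisbach: ΔP = f(L/D)(ρV²/2) = 0.03202·(17.1/0.399)·(1940·0.06531²/2) = 0.03202·42.86·4.138 = 5.678 Pa.

ΔP ≈ 5.68 Pa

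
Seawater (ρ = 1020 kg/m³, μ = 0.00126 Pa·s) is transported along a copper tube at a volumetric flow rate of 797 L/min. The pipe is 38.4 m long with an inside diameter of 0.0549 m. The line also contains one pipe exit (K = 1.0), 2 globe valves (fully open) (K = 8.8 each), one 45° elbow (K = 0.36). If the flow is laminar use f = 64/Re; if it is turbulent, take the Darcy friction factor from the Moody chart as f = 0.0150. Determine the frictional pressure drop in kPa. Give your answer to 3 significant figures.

Q = 797 L/min = 797/60000 = 0.01328 m³/s.
Cross-sectional area A = πD²/4 = π(0.0549)²/4 = 0.002367 m²; mean velocity V = Q/A = 0.01328/0.002367 = 5.611 m/s.
Reynolds number Re = ρVD/μ = 1020 · 5.611 · 0.0549 / 0.00126 = 2.494e+05.
Re > 4000 → turbulent; use the Moody-chart value f = 0.0150.
Total minor-loss coefficient ΣK = 1·1 + 2·8.8 + 1·0.36 = 19.
ΔP = [f·L/D + ΣK]·(ρV²/2) = [0.015·38.4/0.0549 + 19]·(1020·5.611²/2) = [10.49 + 19]·1.606e+04 = 4.73e+05 Pa.
ΔP = 4.73e+05 Pa = 473 kPa.

ΔP ≈ 473 kPa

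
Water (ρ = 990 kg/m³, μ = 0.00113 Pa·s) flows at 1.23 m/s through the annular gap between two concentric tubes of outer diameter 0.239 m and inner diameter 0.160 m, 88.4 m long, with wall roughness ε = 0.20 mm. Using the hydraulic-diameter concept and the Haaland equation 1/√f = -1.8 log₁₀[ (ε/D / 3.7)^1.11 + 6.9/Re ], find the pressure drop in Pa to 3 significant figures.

Hydraulic diameter D_h = 4A/P = D_o - D_i = 0.239 - 0.16 = 0.079 m.
Re = ρVD_h/μ = 990·1.23·0.079/0.00113 = 8.513e+04.
ε/D_h = 0.0002/0.079 = 0.00253; Haaland gives 1/√f = -1.8 log₁₀[0.000307+8.11e-05] = 6.14, so f = 0.02652.
ΔP = f(L/D_h)(ρV²/2) = 0.02652·88.4/0.079·748.9 = 2.223e+04 Pa.

ΔP ≈ 22200 Pa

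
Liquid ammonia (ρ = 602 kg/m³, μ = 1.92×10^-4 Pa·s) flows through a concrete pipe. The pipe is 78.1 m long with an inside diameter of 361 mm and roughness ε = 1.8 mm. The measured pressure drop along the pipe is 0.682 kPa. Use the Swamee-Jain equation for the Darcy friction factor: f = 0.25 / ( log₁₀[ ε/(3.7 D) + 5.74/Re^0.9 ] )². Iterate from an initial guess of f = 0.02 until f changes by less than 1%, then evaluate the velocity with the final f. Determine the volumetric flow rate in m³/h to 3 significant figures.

Rearranging Darcy-Weisbach: V = √(2·ΔP·D/(f·L·ρ)). With ε/D = 0.0018/0.361 = 0.00499, iterate starting from f = 0.02:
  f = 0.02 → V = √(2·682·0.361/(0.02·78.1·602)) = 0.7236 m/s; Re = ρVD/μ = 8.191e+05; f → 0.03053
  f = 0.03053 → V = 0.5857 m/s; Re = 6.63e+05; f → 0.03057
Converged (Δf/f < 1%). With the final f = 0.03057: V = √(2·682·0.361/(0.03057·78.1·602)) = 0.5854 m/s.
Q = V·A = 0.5854·(π/4·0.361²) = 0.05991 m³/s = 216 m³/h.

Q ≈ 216 m³/h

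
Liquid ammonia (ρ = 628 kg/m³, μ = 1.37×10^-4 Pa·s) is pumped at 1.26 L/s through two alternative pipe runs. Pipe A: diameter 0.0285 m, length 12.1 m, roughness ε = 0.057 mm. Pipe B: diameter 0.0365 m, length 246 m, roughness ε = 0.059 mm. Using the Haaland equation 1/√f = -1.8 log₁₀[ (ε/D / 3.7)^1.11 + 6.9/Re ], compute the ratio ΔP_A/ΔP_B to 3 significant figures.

ΔP_A/ΔP_B ≈ 0.177

Pipe A: V = Q/A = 0.00126/0.0006379 = 1.975 m/s; Re = 2.58e+05; ε/D = 0.002; Haaland → f = 0.02408; ΔP_A = f(L/D)(ρV²/2) = 1.252e+04 Pa.
Pipe B: V = Q/A = 0.00126/0.001046 = 1.204 m/s; Re = 2.015e+05; ε/D = 0.00162; Haaland → f = 0.02309; ΔP_B = f(L/D)(ρV²/2) = 7.086e+04 Pa.
ΔP_A/ΔP_B = 1.252e+04/7.086e+04 = 0.177.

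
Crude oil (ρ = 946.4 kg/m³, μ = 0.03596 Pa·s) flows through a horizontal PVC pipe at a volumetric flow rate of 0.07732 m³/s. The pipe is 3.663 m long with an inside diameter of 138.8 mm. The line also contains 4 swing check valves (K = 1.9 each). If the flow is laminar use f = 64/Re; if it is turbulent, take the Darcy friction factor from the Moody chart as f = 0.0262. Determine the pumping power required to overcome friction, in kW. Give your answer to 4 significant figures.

P ≈ 7.922 kW

Cross-sectional area A = πD²/4 = π(0.1388)²/4 = 0.01513 m²; mean velocity V = Q/A = 0.07732/0.01513 = 5.11 m/s.
Reynolds number Re = ρVD/μ = 946.4 · 5.11 · 0.1388 / 0.036 = 1.867e+04.
Re > 4000 → turbulent; use the Moody-chart value f = 0.0262.
Total minor-loss coefficient ΣK = 4·1.9 = 7.6.
ΔP = [f·L/D + ΣK]·(ρV²/2) = [0.0262·3.663/0.1388 + 7.6]·(946.4·5.11²/2) = [0.6914 + 7.6]·1.236e+04 = 1.025e+05 Pa.
Pumping power P = QΔP = 0.07732·1.025e+05 = 7921.6 W = 7.922 kW.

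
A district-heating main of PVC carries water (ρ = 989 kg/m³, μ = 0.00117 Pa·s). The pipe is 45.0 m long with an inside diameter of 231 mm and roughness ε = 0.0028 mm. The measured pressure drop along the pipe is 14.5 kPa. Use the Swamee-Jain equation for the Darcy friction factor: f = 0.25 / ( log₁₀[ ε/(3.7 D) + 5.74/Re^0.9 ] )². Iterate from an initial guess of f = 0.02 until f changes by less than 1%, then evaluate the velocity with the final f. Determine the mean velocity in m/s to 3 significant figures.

V ≈ 3.45 m/s

Rearranging Darcy-Weisbach: V = √(2·ΔP·D/(f·L·ρ)). With ε/D = 2.8e-06/0.231 = 1.21e-05, iterate starting from f = 0.02:
  f = 0.02 → V = √(2·1.45e+04·0.231/(0.02·45·989)) = 2.743 m/s; Re = ρVD/μ = 5.357e+05; f → 0.01313
  f = 0.01313 → V = 3.385 m/s; Re = 6.611e+05; f → 0.01269
  f = 0.01269 → V = 3.444 m/s; Re = 6.725e+05; f → 0.01266
Converged (Δf/f < 1%). With the final f = 0.01266: V = √(2·1.45e+04·0.231/(0.01266·45·989)) = 3.449 m/s.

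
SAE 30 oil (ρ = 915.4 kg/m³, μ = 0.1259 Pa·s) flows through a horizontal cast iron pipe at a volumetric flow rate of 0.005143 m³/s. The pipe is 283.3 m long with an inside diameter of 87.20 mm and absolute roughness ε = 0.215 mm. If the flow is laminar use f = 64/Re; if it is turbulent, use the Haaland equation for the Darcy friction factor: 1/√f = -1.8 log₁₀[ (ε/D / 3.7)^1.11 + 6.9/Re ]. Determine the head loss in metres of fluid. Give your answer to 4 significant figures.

Cross-sectional area A = πD²/4 = π(0.0872)²/4 = 0.005972 m²; mean velocity V = Q/A = 0.005143/0.005972 = 0.8612 m/s.
Reynolds number Re = ρVD/μ = 915.4 · 0.8612 · 0.0872 / 0.126 = 546.
Re < 2300 → laminar flow, so f = 64/Re = 64/546 = 0.1172 (the turbulent correlation is not needed).
Darcy-Weisbach: ΔP = f(L/D)(ρV²/2) = 0.1172·(283.3/0.0872)·(915.4·0.8612²/2) = 0.1172·3249·339.4 = 1.293e+05 Pa.
Head loss h_f = ΔP/(ρg) = 1.293e+05/(915.4·9.81) = 14.39 m.

h_f ≈ 14.39 m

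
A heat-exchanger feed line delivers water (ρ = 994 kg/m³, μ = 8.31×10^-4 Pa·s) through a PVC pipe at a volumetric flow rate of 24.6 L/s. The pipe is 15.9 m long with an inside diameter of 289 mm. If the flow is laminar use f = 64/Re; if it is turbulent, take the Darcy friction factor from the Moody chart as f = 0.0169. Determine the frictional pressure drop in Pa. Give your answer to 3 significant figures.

Q = 24.6 L/s = 24.6/1000 = 0.0246 m³/s.
Cross-sectional area A = πD²/4 = π(0.289)²/4 = 0.0656 m²; mean velocity V = Q/A = 0.0246/0.0656 = 0.375 m/s.
Reynolds number Re = ρVD/μ = 994 · 0.375 · 0.289 / 0.000831 = 1.296e+05.
Re > 4000 → turbulent; use the Moody-chart value f = 0.0169.
Darcy-Weisbach: ΔP = f(L/D)(ρV²/2) = 0.0169·(15.9/0.289)·(994·0.375²/2) = 0.0169·55.02·69.9 = 64.99 Pa.

ΔP ≈ 65.0 Pa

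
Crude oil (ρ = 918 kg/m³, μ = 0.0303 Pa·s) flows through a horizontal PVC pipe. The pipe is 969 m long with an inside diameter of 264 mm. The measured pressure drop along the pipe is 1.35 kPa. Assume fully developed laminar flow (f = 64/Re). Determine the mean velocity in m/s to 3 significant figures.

For laminar flow, f = 64/Re with Re = ρVD/μ, so Darcy-Weisbach reduces to ΔP = 32μLV/D². Solving for V: V = ΔP·D²/(32μL) = 1350·(0.264)²/(32·0.0303·969) = 0.1001 m/s.
Check: Re = ρVD/μ = 918·0.1001·0.264/0.0303 = 801 < 2300, so the laminar assumption holds.

V ≈ 0.100 m/s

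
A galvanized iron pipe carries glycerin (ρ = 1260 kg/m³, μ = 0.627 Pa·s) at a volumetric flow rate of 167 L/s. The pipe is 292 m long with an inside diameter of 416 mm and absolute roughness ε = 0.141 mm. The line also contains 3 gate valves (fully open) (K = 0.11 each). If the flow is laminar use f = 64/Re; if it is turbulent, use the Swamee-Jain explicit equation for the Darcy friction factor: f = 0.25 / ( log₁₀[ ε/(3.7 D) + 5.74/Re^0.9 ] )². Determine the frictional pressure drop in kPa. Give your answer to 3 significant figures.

Q = 167 L/s = 167/1000 = 0.167 m³/s.
Cross-sectional area A = πD²/4 = π(0.416)²/4 = 0.1359 m²; mean velocity V = Q/A = 0.167/0.1359 = 1.229 m/s.
Reynolds number Re = ρVD/μ = 1260 · 1.229 · 0.416 / 0.627 = 1027.
Re < 2300 → laminar flow, so f = 64/Re = 64/1027 = 0.06231 (the turbulent correlation is not needed).
Total minor-loss coefficient ΣK = 3·0.11 = 0.33.
ΔP = [f·L/D + ΣK]·(ρV²/2) = [0.06231·292/0.416 + 0.33]·(1260·1.229²/2) = [43.74 + 0.33]·951.1 = 4.191e+04 Pa.
ΔP = 4.191e+04 Pa = 41.9 kPa.

ΔP ≈ 41.9 kPa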